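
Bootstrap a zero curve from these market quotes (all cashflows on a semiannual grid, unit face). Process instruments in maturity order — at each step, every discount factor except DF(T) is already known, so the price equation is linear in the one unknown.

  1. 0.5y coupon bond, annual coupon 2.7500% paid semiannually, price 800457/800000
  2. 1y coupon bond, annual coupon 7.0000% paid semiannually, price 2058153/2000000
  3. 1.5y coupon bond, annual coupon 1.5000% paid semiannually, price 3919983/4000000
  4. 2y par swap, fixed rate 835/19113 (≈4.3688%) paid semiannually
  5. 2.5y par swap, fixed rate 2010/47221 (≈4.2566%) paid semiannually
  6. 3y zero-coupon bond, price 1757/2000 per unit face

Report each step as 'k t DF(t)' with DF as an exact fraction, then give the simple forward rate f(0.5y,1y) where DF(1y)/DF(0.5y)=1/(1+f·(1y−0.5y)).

step 1 [0.5y] bond c/2=11/800: DF=(800457/800000 − 11/800·(0))/(1+11/800) = 987/1000 ≈ 0.987000
step 2 [1y] bond c/2=7/200: DF=(2058153/2000000 − 7/200·(0.987000))/(1+7/200) = 9609/10000 ≈ 0.960900
step 3 [1.5y] bond c/2=3/400: DF=(3919983/4000000 − 3/400·(0.987000+0.960900))/(1+3/400) = 4791/5000 ≈ 0.958200
step 4 [2y] swap r/2=835/38226: DF=(1 − 835/38226·(0.987000+0.960900+0.958200))/(1+835/38226) = 1833/2000 ≈ 0.916500
step 5 [2.5y] swap r/2=1005/47221: DF=(1 − 1005/47221·(0.987000+0.960900+0.958200+0.916500))/(1+1005/47221) = 1799/2000 ≈ 0.899500
step 6 [3y] zero: DF = P = 1757/2000 ≈ 0.878500

1 1/2 987/1000
2 1 9609/10000
3 3/2 4791/5000
4 2 1833/2000
5 5/2 1799/2000
6 3 1757/2000
f(0.5y,1y) = ((987/1000)/(9609/10000) − 1)/(1/2) = 174/3203 ≈ 5.4324%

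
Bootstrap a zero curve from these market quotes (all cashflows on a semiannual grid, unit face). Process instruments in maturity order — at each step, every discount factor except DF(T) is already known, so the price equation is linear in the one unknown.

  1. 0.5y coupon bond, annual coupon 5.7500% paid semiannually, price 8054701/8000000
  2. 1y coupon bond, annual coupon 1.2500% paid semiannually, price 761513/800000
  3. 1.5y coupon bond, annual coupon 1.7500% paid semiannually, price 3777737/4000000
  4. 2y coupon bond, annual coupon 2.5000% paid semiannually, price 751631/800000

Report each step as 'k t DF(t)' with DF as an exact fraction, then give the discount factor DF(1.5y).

step 1 [0.5y] bond c/2=23/800: DF=(8054701/8000000 − 23/800·(0))/(1+23/800) = 9787/10000 ≈ 0.978700
step 2 [1y] bond c/2=1/160: DF=(761513/800000 − 1/160·(0.978700))/(1+1/160) = 9399/10000 ≈ 0.939900
step 3 [1.5y] bond c/2=7/800: DF=(3777737/4000000 − 7/800·(0.978700+0.939900))/(1+7/800) = 2299/2500 ≈ 0.919600
step 4 [2y] bond c/2=1/80: DF=(751631/800000 − 1/80·(0.978700+0.939900+0.919600))/(1+1/80) = 8929/10000 ≈ 0.892900

1 1/2 9787/10000
2 1 9399/10000
3 3/2 2299/2500
4 2 8929/10000
DF(1.5y) = 2299/2500 ≈ 0.919600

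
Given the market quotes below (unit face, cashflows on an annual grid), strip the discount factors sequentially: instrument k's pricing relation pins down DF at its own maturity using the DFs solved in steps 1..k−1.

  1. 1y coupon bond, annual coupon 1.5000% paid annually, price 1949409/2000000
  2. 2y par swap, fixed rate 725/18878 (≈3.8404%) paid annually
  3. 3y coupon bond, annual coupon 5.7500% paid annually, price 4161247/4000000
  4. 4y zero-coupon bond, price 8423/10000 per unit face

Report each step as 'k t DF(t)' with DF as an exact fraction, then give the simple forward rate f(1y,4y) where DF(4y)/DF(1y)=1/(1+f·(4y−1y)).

step 1 [1y] bond c/1=3/200: DF=(1949409/2000000 − 3/200·(0))/(1+3/200) = 9603/10000 ≈ 0.960300
step 2 [2y] swap r/1=725/18878: DF=(1 − 725/18878·(0.960300))/(1+725/18878) = 371/400 ≈ 0.927500
step 3 [3y] bond c/1=23/400: DF=(4161247/4000000 − 23/400·(0.960300+0.927500))/(1+23/400) = 8811/10000 ≈ 0.881100
step 4 [4y] zero: DF = P = 8423/10000 ≈ 0.842300

1 1 9603/10000
2 2 371/400
3 3 8811/10000
4 4 8423/10000
f(1y,4y) = ((9603/10000)/(8423/10000) − 1)/(3) = 1180/25269 ≈ 4.6698%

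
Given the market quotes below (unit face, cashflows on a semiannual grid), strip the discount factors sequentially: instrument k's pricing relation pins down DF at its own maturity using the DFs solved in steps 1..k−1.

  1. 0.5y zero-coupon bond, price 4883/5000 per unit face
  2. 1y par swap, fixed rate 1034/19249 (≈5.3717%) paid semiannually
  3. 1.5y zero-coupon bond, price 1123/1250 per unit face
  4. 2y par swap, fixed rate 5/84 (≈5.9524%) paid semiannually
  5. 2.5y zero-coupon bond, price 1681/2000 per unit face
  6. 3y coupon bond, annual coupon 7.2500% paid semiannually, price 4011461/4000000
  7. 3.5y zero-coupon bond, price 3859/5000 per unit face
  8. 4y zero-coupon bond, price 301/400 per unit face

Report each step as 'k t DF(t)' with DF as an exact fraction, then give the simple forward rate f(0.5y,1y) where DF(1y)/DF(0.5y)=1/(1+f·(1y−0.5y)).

1 1/2 4883/5000
2 1 9483/10000
3 3/2 1123/1250
4 2 1779/2000
5 5/2 1681/2000
6 3 1617/2000
7 7/2 3859/5000
8 4 301/400
f(0.5y,1y) = ((4883/5000)/(9483/10000) − 1)/(1/2) = 566/9483 ≈ 5.9686%

step 1 [0.5y] zero: DF = P = 4883/5000 ≈ 0.976600
step 2 [1y] swap r/2=517/19249: DF=(1 − 517/19249·(0.976600))/(1+517/19249) = 9483/10000 ≈ 0.948300
step 3 [1.5y] zero: DF = P = 1123/1250 ≈ 0.898400
step 4 [2y] swap r/2=5/168: DF=(1 − 5/168·(0.976600+0.948300+0.898400))/(1+5/168) = 1779/2000 ≈ 0.889500
step 5 [2.5y] zero: DF = P = 1681/2000 ≈ 0.840500
step 6 [3y] bond c/2=29/800: DF=(4011461/4000000 − 29/800·(0.976600+0.948300+0.898400+0.889500+0.840500))/(1+29/800) = 1617/2000 ≈ 0.808500
step 7 [3.5y] zero: DF = P = 3859/5000 ≈ 0.771800
step 8 [4y] zero: DF = P = 301/400 ≈ 0.752500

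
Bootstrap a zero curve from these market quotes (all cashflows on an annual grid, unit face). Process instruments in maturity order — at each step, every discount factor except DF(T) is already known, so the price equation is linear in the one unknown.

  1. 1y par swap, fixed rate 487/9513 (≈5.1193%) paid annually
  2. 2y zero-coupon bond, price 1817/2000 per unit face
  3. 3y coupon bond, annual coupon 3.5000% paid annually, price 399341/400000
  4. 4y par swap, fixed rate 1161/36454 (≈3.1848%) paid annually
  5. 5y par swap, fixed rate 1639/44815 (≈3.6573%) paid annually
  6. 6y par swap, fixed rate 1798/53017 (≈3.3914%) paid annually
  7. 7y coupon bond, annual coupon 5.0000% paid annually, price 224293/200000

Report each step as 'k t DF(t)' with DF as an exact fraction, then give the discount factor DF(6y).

1 1 9513/10000
2 2 1817/2000
3 3 9017/10000
4 4 8839/10000
5 5 8361/10000
6 6 4101/5000
7 7 2039/2500
DF(6y) = 4101/5000 ≈ 0.820200

step 1 [1y] swap r/1=487/9513: DF=(1 − 487/9513·(0))/(1+487/9513) = 9513/10000 ≈ 0.951300
step 2 [2y] zero: DF = P = 1817/2000 ≈ 0.908500
step 3 [3y] bond c/1=7/200: DF=(399341/400000 − 7/200·(0.951300+0.908500))/(1+7/200) = 9017/10000 ≈ 0.901700
step 4 [4y] swap r/1=1161/36454: DF=(1 − 1161/36454·(0.951300+0.908500+0.901700))/(1+1161/36454) = 8839/10000 ≈ 0.883900
step 5 [5y] swap r/1=1639/44815: DF=(1 − 1639/44815·(0.951300+0.908500+0.901700+0.883900))/(1+1639/44815) = 8361/10000 ≈ 0.836100
step 6 [6y] swap r/1=1798/53017: DF=(1 − 1798/53017·(0.951300+0.908500+0.901700+0.883900+0.836100))/(1+1798/53017) = 4101/5000 ≈ 0.820200
step 7 [7y] bond c/1=1/20: DF=(224293/200000 − 1/20·(0.951300+0.908500+0.901700+0.883900+0.836100+0.820200))/(1+1/20) = 2039/2500 ≈ 0.815600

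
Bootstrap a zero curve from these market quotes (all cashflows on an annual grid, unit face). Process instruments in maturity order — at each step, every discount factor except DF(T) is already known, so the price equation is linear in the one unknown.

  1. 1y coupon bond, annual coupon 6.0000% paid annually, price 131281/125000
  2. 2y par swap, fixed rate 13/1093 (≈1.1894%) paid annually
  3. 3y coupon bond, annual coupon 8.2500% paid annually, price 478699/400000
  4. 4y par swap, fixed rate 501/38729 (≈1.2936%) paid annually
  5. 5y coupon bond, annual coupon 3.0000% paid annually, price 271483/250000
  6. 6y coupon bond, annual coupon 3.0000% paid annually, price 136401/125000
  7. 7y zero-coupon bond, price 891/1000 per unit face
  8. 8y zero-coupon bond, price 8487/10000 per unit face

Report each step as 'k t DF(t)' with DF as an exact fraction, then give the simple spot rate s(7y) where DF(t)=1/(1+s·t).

step 1 [1y] bond c/1=3/50: DF=(131281/125000 − 3/50·(0))/(1+3/50) = 2477/2500 ≈ 0.990800
step 2 [2y] swap r/1=13/1093: DF=(1 − 13/1093·(0.990800))/(1+13/1093) = 4883/5000 ≈ 0.976600
step 3 [3y] bond c/1=33/400: DF=(478699/400000 − 33/400·(0.990800+0.976600))/(1+33/400) = 2389/2500 ≈ 0.955600
step 4 [4y] swap r/1=501/38729: DF=(1 − 501/38729·(0.990800+0.976600+0.955600))/(1+501/38729) = 9499/10000 ≈ 0.949900
step 5 [5y] bond c/1=3/100: DF=(271483/250000 − 3/100·(0.990800+0.976600+0.955600+0.949900))/(1+3/100) = 1883/2000 ≈ 0.941500
step 6 [6y] bond c/1=3/100: DF=(136401/125000 − 3/100·(0.990800+0.976600+0.955600+0.949900+0.941500))/(1+3/100) = 1149/1250 ≈ 0.919200
step 7 [7y] zero: DF = P = 891/1000 ≈ 0.891000
step 8 [8y] zero: DF = P = 8487/10000 ≈ 0.848700

1 1 2477/2500
2 2 4883/5000
3 3 2389/2500
4 4 9499/10000
5 5 1883/2000
6 6 1149/1250
7 7 891/1000
8 8 8487/10000
s(7y) = (1/(891/1000) − 1)/(7) = 109/6237 ≈ 1.7476%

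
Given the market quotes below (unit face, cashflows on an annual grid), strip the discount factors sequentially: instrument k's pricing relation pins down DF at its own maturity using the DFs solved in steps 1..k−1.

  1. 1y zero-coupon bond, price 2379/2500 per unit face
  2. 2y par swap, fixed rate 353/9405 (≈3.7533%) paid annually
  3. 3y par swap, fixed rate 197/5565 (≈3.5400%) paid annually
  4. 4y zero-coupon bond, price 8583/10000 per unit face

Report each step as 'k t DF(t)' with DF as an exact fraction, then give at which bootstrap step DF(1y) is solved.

1 1 2379/2500
2 2 4647/5000
3 3 1803/2000
4 4 8583/10000
DF(1y) is solved at step 1

step 1 [1y] zero: DF = P = 2379/2500 ≈ 0.951600
step 2 [2y] swap r/1=353/9405: DF=(1 − 353/9405·(0.951600))/(1+353/9405) = 4647/5000 ≈ 0.929400
step 3 [3y] swap r/1=197/5565: DF=(1 − 197/5565·(0.951600+0.929400))/(1+197/5565) = 1803/2000 ≈ 0.901500
step 4 [4y] zero: DF = P = 8583/10000 ≈ 0.858300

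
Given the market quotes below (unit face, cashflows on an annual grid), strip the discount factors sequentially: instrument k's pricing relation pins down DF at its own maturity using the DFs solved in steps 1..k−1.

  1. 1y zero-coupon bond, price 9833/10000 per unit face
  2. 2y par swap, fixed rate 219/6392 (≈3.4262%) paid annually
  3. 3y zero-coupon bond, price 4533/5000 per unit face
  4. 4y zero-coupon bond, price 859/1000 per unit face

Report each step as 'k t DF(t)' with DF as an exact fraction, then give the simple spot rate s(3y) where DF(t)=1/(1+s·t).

step 1 [1y] zero: DF = P = 9833/10000 ≈ 0.983300
step 2 [2y] swap r/1=219/6392: DF=(1 − 219/6392·(0.983300))/(1+219/6392) = 9343/10000 ≈ 0.934300
step 3 [3y] zero: DF = P = 4533/5000 ≈ 0.906600
step 4 [4y] zero: DF = P = 859/1000 ≈ 0.859000

1 1 9833/10000
2 2 9343/10000
3 3 4533/5000
4 4 859/1000
s(3y) = (1/(4533/5000) − 1)/(3) = 467/13599 ≈ 3.4341%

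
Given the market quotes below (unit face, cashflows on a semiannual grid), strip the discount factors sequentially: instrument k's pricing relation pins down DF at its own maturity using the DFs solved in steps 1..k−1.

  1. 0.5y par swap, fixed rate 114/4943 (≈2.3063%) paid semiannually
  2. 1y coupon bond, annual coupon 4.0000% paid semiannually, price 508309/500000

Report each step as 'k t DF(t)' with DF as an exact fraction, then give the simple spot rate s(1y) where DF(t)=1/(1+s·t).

step 1 [0.5y] swap r/2=57/4943: DF=(1 − 57/4943·(0))/(1+57/4943) = 4943/5000 ≈ 0.988600
step 2 [1y] bond c/2=1/50: DF=(508309/500000 − 1/50·(0.988600))/(1+1/50) = 9773/10000 ≈ 0.977300

1 1/2 4943/5000
2 1 9773/10000
s(1y) = (1/(9773/10000) − 1)/(1) = 227/9773 ≈ 2.3227%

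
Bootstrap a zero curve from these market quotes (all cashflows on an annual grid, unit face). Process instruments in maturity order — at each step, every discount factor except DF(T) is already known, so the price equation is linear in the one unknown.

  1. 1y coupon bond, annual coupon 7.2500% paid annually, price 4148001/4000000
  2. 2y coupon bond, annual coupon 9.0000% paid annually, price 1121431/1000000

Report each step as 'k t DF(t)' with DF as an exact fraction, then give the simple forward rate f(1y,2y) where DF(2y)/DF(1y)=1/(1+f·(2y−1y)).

step 1 [1y] bond c/1=29/400: DF=(4148001/4000000 − 29/400·(0))/(1+29/400) = 9669/10000 ≈ 0.966900
step 2 [2y] bond c/1=9/100: DF=(1121431/1000000 − 9/100·(0.966900))/(1+9/100) = 949/1000 ≈ 0.949000

1 1 9669/10000
2 2 949/1000
f(1y,2y) = ((9669/10000)/(949/1000) − 1)/(1) = 179/9490 ≈ 1.8862%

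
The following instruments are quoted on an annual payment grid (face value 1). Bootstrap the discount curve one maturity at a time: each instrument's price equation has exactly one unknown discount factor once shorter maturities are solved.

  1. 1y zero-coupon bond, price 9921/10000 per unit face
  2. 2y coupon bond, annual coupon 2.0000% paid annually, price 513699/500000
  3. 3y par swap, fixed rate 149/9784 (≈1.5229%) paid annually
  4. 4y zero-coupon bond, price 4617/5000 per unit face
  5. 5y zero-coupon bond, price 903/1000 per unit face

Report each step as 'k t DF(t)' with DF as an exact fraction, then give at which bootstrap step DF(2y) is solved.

step 1 [1y] zero: DF = P = 9921/10000 ≈ 0.992100
step 2 [2y] bond c/1=1/50: DF=(513699/500000 − 1/50·(0.992100))/(1+1/50) = 4939/5000 ≈ 0.987800
step 3 [3y] swap r/1=149/9784: DF=(1 − 149/9784·(0.992100+0.987800))/(1+149/9784) = 9553/10000 ≈ 0.955300
step 4 [4y] zero: DF = P = 4617/5000 ≈ 0.923400
step 5 [5y] zero: DF = P = 903/1000 ≈ 0.903000

1 1 9921/10000
2 2 4939/5000
3 3 9553/10000
4 4 4617/5000
5 5 903/1000
DF(2y) is solved at step 2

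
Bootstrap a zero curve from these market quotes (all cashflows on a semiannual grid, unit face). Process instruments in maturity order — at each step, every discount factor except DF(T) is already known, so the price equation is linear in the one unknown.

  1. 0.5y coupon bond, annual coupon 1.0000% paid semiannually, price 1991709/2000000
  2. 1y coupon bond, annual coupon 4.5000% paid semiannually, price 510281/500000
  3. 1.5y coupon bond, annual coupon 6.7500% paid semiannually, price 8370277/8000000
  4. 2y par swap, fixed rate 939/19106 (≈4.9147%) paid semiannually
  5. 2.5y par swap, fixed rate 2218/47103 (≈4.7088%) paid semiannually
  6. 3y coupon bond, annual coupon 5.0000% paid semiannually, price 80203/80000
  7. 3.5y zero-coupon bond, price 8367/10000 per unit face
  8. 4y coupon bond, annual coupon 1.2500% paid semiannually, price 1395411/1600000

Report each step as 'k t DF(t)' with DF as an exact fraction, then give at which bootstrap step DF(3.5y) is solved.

1 1/2 9909/10000
2 1 9763/10000
3 3/2 9479/10000
4 2 9061/10000
5 5/2 8891/10000
6 3 1079/1250
7 7/2 8367/10000
8 4 8269/10000
DF(3.5y) is solved at step 7

step 1 [0.5y] bond c/2=1/200: DF=(1991709/2000000 − 1/200·(0))/(1+1/200) = 9909/10000 ≈ 0.990900
step 2 [1y] bond c/2=9/400: DF=(510281/500000 − 9/400·(0.990900))/(1+9/400) = 9763/10000 ≈ 0.976300
step 3 [1.5y] bond c/2=27/800: DF=(8370277/8000000 − 27/800·(0.990900+0.976300))/(1+27/800) = 9479/10000 ≈ 0.947900
step 4 [2y] swap r/2=939/38212: DF=(1 − 939/38212·(0.990900+0.976300+0.947900))/(1+939/38212) = 9061/10000 ≈ 0.906100
step 5 [2.5y] swap r/2=1109/47103: DF=(1 − 1109/47103·(0.990900+0.976300+0.947900+0.906100))/(1+1109/47103) = 8891/10000 ≈ 0.889100
step 6 [3y] bond c/2=1/40: DF=(80203/80000 − 1/40·(0.990900+0.976300+0.947900+0.906100+0.889100))/(1+1/40) = 1079/1250 ≈ 0.863200
step 7 [3.5y] zero: DF = P = 8367/10000 ≈ 0.836700
step 8 [4y] bond c/2=1/160: DF=(1395411/1600000 − 1/160·(0.990900+0.976300+0.947900+0.906100+0.889100+0.863200+0.836700))/(1+1/160) = 8269/10000 ≈ 0.826900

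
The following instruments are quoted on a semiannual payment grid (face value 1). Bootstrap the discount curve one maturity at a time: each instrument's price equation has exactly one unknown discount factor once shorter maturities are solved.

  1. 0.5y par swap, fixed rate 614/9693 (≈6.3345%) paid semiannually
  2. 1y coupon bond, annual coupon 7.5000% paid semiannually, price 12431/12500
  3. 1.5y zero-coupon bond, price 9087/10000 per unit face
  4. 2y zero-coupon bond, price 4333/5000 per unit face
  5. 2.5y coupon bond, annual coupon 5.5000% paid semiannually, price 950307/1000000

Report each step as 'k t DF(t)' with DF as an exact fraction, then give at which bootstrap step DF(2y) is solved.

step 1 [0.5y] swap r/2=307/9693: DF=(1 − 307/9693·(0))/(1+307/9693) = 9693/10000 ≈ 0.969300
step 2 [1y] bond c/2=3/80: DF=(12431/12500 − 3/80·(0.969300))/(1+3/80) = 1847/2000 ≈ 0.923500
step 3 [1.5y] zero: DF = P = 9087/10000 ≈ 0.908700
step 4 [2y] zero: DF = P = 4333/5000 ≈ 0.866600
step 5 [2.5y] bond c/2=11/400: DF=(950307/1000000 − 11/400·(0.969300+0.923500+0.908700+0.866600))/(1+11/400) = 8267/10000 ≈ 0.826700

1 1/2 9693/10000
2 1 1847/2000
3 3/2 9087/10000
4 2 4333/5000
5 5/2 8267/10000
DF(2y) is solved at step 4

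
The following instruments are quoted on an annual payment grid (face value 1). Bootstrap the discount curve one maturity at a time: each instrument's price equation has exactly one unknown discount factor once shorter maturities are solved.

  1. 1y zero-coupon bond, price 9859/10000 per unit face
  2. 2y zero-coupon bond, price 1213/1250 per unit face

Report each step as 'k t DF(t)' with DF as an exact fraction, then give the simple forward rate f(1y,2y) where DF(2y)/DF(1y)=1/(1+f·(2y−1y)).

step 1 [1y] zero: DF = P = 9859/10000 ≈ 0.985900
step 2 [2y] zero: DF = P = 1213/1250 ≈ 0.970400

1 1 9859/10000
2 2 1213/1250
f(1y,2y) = ((9859/10000)/(1213/1250) − 1)/(1) = 155/9704 ≈ 1.5973%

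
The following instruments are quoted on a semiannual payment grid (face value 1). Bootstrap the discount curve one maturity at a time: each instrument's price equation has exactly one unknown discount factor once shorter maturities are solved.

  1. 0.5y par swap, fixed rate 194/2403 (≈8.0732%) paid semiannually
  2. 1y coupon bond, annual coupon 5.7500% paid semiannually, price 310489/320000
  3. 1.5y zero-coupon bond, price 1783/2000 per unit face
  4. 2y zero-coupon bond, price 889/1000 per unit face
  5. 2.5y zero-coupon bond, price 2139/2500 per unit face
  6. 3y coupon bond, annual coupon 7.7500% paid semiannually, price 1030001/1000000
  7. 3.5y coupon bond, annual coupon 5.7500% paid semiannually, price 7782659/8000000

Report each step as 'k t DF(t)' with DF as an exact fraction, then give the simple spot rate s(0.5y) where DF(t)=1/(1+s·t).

1 1/2 2403/2500
2 1 9163/10000
3 3/2 1783/2000
4 2 889/1000
5 5/2 2139/2500
6 3 1029/1250
7 7/2 1593/2000
s(0.5y) = (1/(2403/2500) − 1)/(1/2) = 194/2403 ≈ 8.0732%

step 1 [0.5y] swap r/2=97/2403: DF=(1 − 97/2403·(0))/(1+97/2403) = 2403/2500 ≈ 0.961200
step 2 [1y] bond c/2=23/800: DF=(310489/320000 − 23/800·(0.961200))/(1+23/800) = 9163/10000 ≈ 0.916300
step 3 [1.5y] zero: DF = P = 1783/2000 ≈ 0.891500
step 4 [2y] zero: DF = P = 889/1000 ≈ 0.889000
step 5 [2.5y] zero: DF = P = 2139/2500 ≈ 0.855600
step 6 [3y] bond c/2=31/800: DF=(1030001/1000000 − 31/800·(0.961200+0.916300+0.891500+0.889000+0.855600))/(1+31/800) = 1029/1250 ≈ 0.823200
step 7 [3.5y] bond c/2=23/800: DF=(7782659/8000000 − 23/800·(0.961200+0.916300+0.891500+0.889000+0.855600+0.823200))/(1+23/800) = 1593/2000 ≈ 0.796500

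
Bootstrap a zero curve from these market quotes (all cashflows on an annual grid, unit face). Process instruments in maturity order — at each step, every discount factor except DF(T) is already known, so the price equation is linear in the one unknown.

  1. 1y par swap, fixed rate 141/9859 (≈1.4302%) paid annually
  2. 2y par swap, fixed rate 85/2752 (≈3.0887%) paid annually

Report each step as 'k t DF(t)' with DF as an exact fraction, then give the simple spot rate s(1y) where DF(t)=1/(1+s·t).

step 1 [1y] swap r/1=141/9859: DF=(1 − 141/9859·(0))/(1+141/9859) = 9859/10000 ≈ 0.985900
step 2 [2y] swap r/1=85/2752: DF=(1 − 85/2752·(0.985900))/(1+85/2752) = 1881/2000 ≈ 0.940500

1 1 9859/10000
2 2 1881/2000
s(1y) = (1/(9859/10000) − 1)/(1) = 141/9859 ≈ 1.4302%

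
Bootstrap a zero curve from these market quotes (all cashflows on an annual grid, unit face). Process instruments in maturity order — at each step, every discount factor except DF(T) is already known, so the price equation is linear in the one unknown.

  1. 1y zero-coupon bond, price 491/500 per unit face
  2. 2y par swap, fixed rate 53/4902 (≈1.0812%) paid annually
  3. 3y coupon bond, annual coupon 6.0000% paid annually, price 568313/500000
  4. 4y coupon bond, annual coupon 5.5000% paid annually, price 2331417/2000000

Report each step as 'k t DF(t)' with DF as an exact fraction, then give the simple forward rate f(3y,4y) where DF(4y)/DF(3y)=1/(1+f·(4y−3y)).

1 1 491/500
2 2 2447/2500
3 3 9613/10000
4 4 4763/5000
f(3y,4y) = ((9613/10000)/(4763/5000) − 1)/(1) = 87/9526 ≈ 0.9133%

step 1 [1y] zero: DF = P = 491/500 ≈ 0.982000
step 2 [2y] swap r/1=53/4902: DF=(1 − 53/4902·(0.982000))/(1+53/4902) = 2447/2500 ≈ 0.978800
step 3 [3y] bond c/1=3/50: DF=(568313/500000 − 3/50·(0.982000+0.978800))/(1+3/50) = 9613/10000 ≈ 0.961300
step 4 [4y] bond c/1=11/200: DF=(2331417/2000000 − 11/200·(0.982000+0.978800+0.961300))/(1+11/200) = 4763/5000 ≈ 0.952600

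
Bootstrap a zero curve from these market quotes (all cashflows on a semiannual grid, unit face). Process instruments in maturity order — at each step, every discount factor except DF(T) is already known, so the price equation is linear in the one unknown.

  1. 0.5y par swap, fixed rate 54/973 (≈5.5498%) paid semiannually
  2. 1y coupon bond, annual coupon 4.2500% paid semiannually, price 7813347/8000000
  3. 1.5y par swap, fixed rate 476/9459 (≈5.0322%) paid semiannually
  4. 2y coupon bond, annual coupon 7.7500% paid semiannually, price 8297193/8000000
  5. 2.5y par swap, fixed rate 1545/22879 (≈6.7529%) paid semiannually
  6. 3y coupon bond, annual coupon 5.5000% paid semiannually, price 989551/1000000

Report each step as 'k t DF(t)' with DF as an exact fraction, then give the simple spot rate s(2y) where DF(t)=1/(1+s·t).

step 1 [0.5y] swap r/2=27/973: DF=(1 − 27/973·(0))/(1+27/973) = 973/1000 ≈ 0.973000
step 2 [1y] bond c/2=17/800: DF=(7813347/8000000 − 17/800·(0.973000))/(1+17/800) = 9361/10000 ≈ 0.936100
step 3 [1.5y] swap r/2=238/9459: DF=(1 − 238/9459·(0.973000+0.936100))/(1+238/9459) = 4643/5000 ≈ 0.928600
step 4 [2y] bond c/2=31/800: DF=(8297193/8000000 − 31/800·(0.973000+0.936100+0.928600))/(1+31/800) = 4463/5000 ≈ 0.892600
step 5 [2.5y] swap r/2=1545/45758: DF=(1 − 1545/45758·(0.973000+0.936100+0.928600+0.892600))/(1+1545/45758) = 1691/2000 ≈ 0.845500
step 6 [3y] bond c/2=11/400: DF=(989551/1000000 − 11/400·(0.973000+0.936100+0.928600+0.892600+0.845500))/(1+11/400) = 4203/5000 ≈ 0.840600

1 1/2 973/1000
2 1 9361/10000
3 3/2 4643/5000
4 2 4463/5000
5 5/2 1691/2000
6 3 4203/5000
s(2y) = (1/(4463/5000) − 1)/(2) = 537/8926 ≈ 6.0161%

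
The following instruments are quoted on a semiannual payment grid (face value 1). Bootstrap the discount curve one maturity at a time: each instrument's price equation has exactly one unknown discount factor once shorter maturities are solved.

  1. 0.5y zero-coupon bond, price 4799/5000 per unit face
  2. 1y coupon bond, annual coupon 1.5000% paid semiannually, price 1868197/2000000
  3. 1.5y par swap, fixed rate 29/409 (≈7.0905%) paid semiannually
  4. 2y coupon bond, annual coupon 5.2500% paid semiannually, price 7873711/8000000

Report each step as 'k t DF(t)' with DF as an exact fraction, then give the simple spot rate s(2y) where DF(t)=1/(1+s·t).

1 1/2 4799/5000
2 1 23/25
3 3/2 4507/5000
4 2 8879/10000
s(2y) = (1/(8879/10000) − 1)/(2) = 1121/17758 ≈ 6.3126%

step 1 [0.5y] zero: DF = P = 4799/5000 ≈ 0.959800
step 2 [1y] bond c/2=3/400: DF=(1868197/2000000 − 3/400·(0.959800))/(1+3/400) = 23/25 ≈ 0.920000
step 3 [1.5y] swap r/2=29/818: DF=(1 − 29/818·(0.959800+0.920000))/(1+29/818) = 4507/5000 ≈ 0.901400
step 4 [2y] bond c/2=21/800: DF=(7873711/8000000 − 21/800·(0.959800+0.920000+0.901400))/(1+21/800) = 8879/10000 ≈ 0.887900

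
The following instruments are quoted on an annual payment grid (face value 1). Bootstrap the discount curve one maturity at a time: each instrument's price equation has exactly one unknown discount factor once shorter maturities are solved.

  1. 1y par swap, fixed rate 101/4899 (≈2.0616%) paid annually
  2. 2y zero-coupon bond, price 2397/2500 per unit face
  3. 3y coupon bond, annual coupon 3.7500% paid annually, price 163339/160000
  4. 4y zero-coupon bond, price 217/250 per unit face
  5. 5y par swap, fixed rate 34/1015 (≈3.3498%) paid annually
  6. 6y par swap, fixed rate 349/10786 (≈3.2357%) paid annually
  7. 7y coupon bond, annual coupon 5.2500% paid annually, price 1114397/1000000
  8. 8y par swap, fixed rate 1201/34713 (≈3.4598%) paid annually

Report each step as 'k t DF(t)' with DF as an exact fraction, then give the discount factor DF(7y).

1 1 4899/5000
2 2 2397/2500
3 3 9139/10000
4 4 217/250
5 5 847/1000
6 6 1651/2000
7 7 3949/5000
8 8 3799/5000
DF(7y) = 3949/5000 ≈ 0.789800

step 1 [1y] swap r/1=101/4899: DF=(1 − 101/4899·(0))/(1+101/4899) = 4899/5000 ≈ 0.979800
step 2 [2y] zero: DF = P = 2397/2500 ≈ 0.958800
step 3 [3y] bond c/1=3/80: DF=(163339/160000 − 3/80·(0.979800+0.958800))/(1+3/80) = 9139/10000 ≈ 0.913900
step 4 [4y] zero: DF = P = 217/250 ≈ 0.868000
step 5 [5y] swap r/1=34/1015: DF=(1 − 34/1015·(0.979800+0.958800+0.913900+0.868000))/(1+34/1015) = 847/1000 ≈ 0.847000
step 6 [6y] swap r/1=349/10786: DF=(1 − 349/10786·(0.979800+0.958800+0.913900+0.868000+0.847000))/(1+349/10786) = 1651/2000 ≈ 0.825500
step 7 [7y] bond c/1=21/400: DF=(1114397/1000000 − 21/400·(0.979800+0.958800+0.913900+0.868000+0.847000+0.825500))/(1+21/400) = 3949/5000 ≈ 0.789800
step 8 [8y] swap r/1=1201/34713: DF=(1 − 1201/34713·(0.979800+0.958800+0.913900+0.868000+0.847000+0.825500+0.789800))/(1+1201/34713) = 3799/5000 ≈ 0.759800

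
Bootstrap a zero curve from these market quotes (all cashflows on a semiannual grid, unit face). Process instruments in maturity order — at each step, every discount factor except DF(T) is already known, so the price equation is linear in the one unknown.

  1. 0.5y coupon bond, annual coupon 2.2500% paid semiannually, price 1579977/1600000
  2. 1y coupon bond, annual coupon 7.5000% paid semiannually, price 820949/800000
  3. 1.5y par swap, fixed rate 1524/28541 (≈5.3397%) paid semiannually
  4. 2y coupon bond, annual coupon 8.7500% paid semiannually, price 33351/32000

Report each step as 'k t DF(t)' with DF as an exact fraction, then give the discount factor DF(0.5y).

step 1 [0.5y] bond c/2=9/800: DF=(1579977/1600000 − 9/800·(0))/(1+9/800) = 1953/2000 ≈ 0.976500
step 2 [1y] bond c/2=3/80: DF=(820949/800000 − 3/80·(0.976500))/(1+3/80) = 4769/5000 ≈ 0.953800
step 3 [1.5y] swap r/2=762/28541: DF=(1 − 762/28541·(0.976500+0.953800))/(1+762/28541) = 4619/5000 ≈ 0.923800
step 4 [2y] bond c/2=7/160: DF=(33351/32000 − 7/160·(0.976500+0.953800+0.923800))/(1+7/160) = 8789/10000 ≈ 0.878900

1 1/2 1953/2000
2 1 4769/5000
3 3/2 4619/5000
4 2 8789/10000
DF(0.5y) = 1953/2000 ≈ 0.976500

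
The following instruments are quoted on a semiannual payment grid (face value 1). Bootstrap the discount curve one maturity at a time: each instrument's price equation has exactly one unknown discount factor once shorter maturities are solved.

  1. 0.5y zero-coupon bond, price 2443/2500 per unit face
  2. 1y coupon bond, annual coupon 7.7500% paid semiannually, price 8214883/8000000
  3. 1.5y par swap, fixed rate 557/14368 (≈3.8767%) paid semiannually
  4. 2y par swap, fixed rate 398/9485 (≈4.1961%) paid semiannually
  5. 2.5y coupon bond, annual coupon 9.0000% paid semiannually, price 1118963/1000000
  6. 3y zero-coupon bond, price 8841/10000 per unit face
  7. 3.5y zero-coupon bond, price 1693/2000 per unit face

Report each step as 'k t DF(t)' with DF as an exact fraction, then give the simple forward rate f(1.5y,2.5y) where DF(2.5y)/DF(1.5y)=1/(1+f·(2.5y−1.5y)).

1 1/2 2443/2500
2 1 9521/10000
3 3/2 9443/10000
4 2 2301/2500
5 5/2 4537/5000
6 3 8841/10000
7 7/2 1693/2000
f(1.5y,2.5y) = ((9443/10000)/(4537/5000) − 1)/(1) = 369/9074 ≈ 4.0666%

step 1 [0.5y] zero: DF = P = 2443/2500 ≈ 0.977200
step 2 [1y] bond c/2=31/800: DF=(8214883/8000000 − 31/800·(0.977200))/(1+31/800) = 9521/10000 ≈ 0.952100
step 3 [1.5y] swap r/2=557/28736: DF=(1 − 557/28736·(0.977200+0.952100))/(1+557/28736) = 9443/10000 ≈ 0.944300
step 4 [2y] swap r/2=199/9485: DF=(1 − 199/9485·(0.977200+0.952100+0.944300))/(1+199/9485) = 2301/2500 ≈ 0.920400
step 5 [2.5y] bond c/2=9/200: DF=(1118963/1000000 − 9/200·(0.977200+0.952100+0.944300+0.920400))/(1+9/200) = 4537/5000 ≈ 0.907400
step 6 [3y] zero: DF = P = 8841/10000 ≈ 0.884100
step 7 [3.5y] zero: DF = P = 1693/2000 ≈ 0.846500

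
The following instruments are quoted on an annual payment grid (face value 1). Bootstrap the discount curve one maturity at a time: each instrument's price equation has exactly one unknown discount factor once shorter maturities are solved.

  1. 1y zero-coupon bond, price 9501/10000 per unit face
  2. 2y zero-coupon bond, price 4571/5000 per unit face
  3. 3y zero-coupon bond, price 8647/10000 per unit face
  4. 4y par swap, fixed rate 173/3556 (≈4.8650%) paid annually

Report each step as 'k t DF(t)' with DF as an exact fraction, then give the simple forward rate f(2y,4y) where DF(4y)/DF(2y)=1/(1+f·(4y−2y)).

step 1 [1y] zero: DF = P = 9501/10000 ≈ 0.950100
step 2 [2y] zero: DF = P = 4571/5000 ≈ 0.914200
step 3 [3y] zero: DF = P = 8647/10000 ≈ 0.864700
step 4 [4y] swap r/1=173/3556: DF=(1 − 173/3556·(0.950100+0.914200+0.864700))/(1+173/3556) = 827/1000 ≈ 0.827000

1 1 9501/10000
2 2 4571/5000
3 3 8647/10000
4 4 827/1000
f(2y,4y) = ((4571/5000)/(827/1000) − 1)/(2) = 218/4135 ≈ 5.2721%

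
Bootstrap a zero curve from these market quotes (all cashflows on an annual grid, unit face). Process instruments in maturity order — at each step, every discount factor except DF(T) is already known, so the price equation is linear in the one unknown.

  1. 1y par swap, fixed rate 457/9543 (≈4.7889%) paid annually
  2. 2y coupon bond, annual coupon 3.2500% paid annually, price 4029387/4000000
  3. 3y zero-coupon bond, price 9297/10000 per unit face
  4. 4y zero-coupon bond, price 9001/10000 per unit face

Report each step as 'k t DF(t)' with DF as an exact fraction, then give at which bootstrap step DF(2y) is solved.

step 1 [1y] swap r/1=457/9543: DF=(1 − 457/9543·(0))/(1+457/9543) = 9543/10000 ≈ 0.954300
step 2 [2y] bond c/1=13/400: DF=(4029387/4000000 − 13/400·(0.954300))/(1+13/400) = 591/625 ≈ 0.945600
step 3 [3y] zero: DF = P = 9297/10000 ≈ 0.929700
step 4 [4y] zero: DF = P = 9001/10000 ≈ 0.900100

1 1 9543/10000
2 2 591/625
3 3 9297/10000
4 4 9001/10000
DF(2y) is solved at step 2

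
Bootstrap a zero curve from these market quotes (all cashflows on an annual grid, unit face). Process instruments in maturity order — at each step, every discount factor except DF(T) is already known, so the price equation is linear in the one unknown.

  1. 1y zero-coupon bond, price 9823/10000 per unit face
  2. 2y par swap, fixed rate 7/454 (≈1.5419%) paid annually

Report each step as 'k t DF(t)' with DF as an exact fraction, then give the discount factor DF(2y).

step 1 [1y] zero: DF = P = 9823/10000 ≈ 0.982300
step 2 [2y] swap r/1=7/454: DF=(1 − 7/454·(0.982300))/(1+7/454) = 9699/10000 ≈ 0.969900

1 1 9823/10000
2 2 9699/10000
DF(2y) = 9699/10000 ≈ 0.969900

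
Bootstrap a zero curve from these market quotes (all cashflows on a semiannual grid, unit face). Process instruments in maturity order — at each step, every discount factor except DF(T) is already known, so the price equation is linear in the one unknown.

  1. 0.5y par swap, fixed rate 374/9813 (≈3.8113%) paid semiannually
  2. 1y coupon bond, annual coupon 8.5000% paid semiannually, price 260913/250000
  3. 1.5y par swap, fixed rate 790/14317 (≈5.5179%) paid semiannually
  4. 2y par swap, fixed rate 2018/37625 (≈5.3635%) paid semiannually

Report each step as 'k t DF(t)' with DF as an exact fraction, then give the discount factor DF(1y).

step 1 [0.5y] swap r/2=187/9813: DF=(1 − 187/9813·(0))/(1+187/9813) = 9813/10000 ≈ 0.981300
step 2 [1y] bond c/2=17/400: DF=(260913/250000 − 17/400·(0.981300))/(1+17/400) = 9611/10000 ≈ 0.961100
step 3 [1.5y] swap r/2=395/14317: DF=(1 − 395/14317·(0.981300+0.961100))/(1+395/14317) = 921/1000 ≈ 0.921000
step 4 [2y] swap r/2=1009/37625: DF=(1 − 1009/37625·(0.981300+0.961100+0.921000))/(1+1009/37625) = 8991/10000 ≈ 0.899100

1 1/2 9813/10000
2 1 9611/10000
3 3/2 921/1000
4 2 8991/10000
DF(1y) = 9611/10000 ≈ 0.961100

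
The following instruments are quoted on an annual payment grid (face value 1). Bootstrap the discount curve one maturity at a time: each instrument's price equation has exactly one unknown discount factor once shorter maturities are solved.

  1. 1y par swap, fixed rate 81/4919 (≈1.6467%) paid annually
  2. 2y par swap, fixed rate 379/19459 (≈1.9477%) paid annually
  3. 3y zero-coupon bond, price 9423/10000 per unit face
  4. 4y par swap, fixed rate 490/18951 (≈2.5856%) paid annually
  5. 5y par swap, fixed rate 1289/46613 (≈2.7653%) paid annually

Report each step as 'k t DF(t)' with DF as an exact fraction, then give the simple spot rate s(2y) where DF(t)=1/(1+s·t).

step 1 [1y] swap r/1=81/4919: DF=(1 − 81/4919·(0))/(1+81/4919) = 4919/5000 ≈ 0.983800
step 2 [2y] swap r/1=379/19459: DF=(1 − 379/19459·(0.983800))/(1+379/19459) = 9621/10000 ≈ 0.962100
step 3 [3y] zero: DF = P = 9423/10000 ≈ 0.942300
step 4 [4y] swap r/1=490/18951: DF=(1 − 490/18951·(0.983800+0.962100+0.942300))/(1+490/18951) = 451/500 ≈ 0.902000
step 5 [5y] swap r/1=1289/46613: DF=(1 − 1289/46613·(0.983800+0.962100+0.942300+0.902000))/(1+1289/46613) = 8711/10000 ≈ 0.871100

1 1 4919/5000
2 2 9621/10000
3 3 9423/10000
4 4 451/500
5 5 8711/10000
s(2y) = (1/(9621/10000) − 1)/(2) = 379/19242 ≈ 1.9696%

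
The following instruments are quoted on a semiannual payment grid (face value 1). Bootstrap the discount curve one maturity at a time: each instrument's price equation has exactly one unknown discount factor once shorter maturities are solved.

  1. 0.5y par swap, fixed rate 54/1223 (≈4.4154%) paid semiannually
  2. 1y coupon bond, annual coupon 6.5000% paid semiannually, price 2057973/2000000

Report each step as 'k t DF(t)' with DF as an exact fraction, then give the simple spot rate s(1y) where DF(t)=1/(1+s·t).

1 1/2 1223/1250
2 1 4829/5000
s(1y) = (1/(4829/5000) − 1)/(1) = 171/4829 ≈ 3.5411%

step 1 [0.5y] swap r/2=27/1223: DF=(1 − 27/1223·(0))/(1+27/1223) = 1223/1250 ≈ 0.978400
step 2 [1y] bond c/2=13/400: DF=(2057973/2000000 − 13/400·(0.978400))/(1+13/400) = 4829/5000 ≈ 0.965800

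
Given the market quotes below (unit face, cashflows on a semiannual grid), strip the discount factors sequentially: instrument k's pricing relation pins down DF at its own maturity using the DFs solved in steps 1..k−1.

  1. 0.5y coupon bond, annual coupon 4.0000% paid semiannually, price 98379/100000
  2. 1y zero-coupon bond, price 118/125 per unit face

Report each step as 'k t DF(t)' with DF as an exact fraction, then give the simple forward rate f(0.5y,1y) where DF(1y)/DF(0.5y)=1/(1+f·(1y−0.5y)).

step 1 [0.5y] bond c/2=1/50: DF=(98379/100000 − 1/50·(0))/(1+1/50) = 1929/2000 ≈ 0.964500
step 2 [1y] zero: DF = P = 118/125 ≈ 0.944000

1 1/2 1929/2000
2 1 118/125
f(0.5y,1y) = ((1929/2000)/(118/125) − 1)/(1/2) = 41/944 ≈ 4.3432%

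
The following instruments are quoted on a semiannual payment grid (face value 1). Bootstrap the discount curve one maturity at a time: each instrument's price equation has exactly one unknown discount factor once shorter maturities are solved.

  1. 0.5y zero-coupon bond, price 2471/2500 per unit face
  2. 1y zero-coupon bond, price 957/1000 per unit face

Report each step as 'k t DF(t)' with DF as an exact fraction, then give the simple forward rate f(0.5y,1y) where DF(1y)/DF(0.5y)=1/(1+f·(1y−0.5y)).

1 1/2 2471/2500
2 1 957/1000
f(0.5y,1y) = ((2471/2500)/(957/1000) − 1)/(1/2) = 314/4785 ≈ 6.5622%

step 1 [0.5y] zero: DF = P = 2471/2500 ≈ 0.988400
step 2 [1y] zero: DF = P = 957/1000 ≈ 0.957000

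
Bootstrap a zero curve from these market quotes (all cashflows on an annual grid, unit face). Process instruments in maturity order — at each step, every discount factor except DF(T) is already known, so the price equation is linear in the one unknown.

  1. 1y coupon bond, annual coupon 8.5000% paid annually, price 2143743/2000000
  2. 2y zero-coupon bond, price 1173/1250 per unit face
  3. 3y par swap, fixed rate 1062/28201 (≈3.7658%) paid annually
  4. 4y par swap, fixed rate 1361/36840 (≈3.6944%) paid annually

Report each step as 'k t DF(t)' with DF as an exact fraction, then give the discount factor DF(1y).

step 1 [1y] bond c/1=17/200: DF=(2143743/2000000 − 17/200·(0))/(1+17/200) = 9879/10000 ≈ 0.987900
step 2 [2y] zero: DF = P = 1173/1250 ≈ 0.938400
step 3 [3y] swap r/1=1062/28201: DF=(1 − 1062/28201·(0.987900+0.938400))/(1+1062/28201) = 4469/5000 ≈ 0.893800
step 4 [4y] swap r/1=1361/36840: DF=(1 − 1361/36840·(0.987900+0.938400+0.893800))/(1+1361/36840) = 8639/10000 ≈ 0.863900

1 1 9879/10000
2 2 1173/1250
3 3 4469/5000
4 4 8639/10000
DF(1y) = 9879/10000 ≈ 0.987900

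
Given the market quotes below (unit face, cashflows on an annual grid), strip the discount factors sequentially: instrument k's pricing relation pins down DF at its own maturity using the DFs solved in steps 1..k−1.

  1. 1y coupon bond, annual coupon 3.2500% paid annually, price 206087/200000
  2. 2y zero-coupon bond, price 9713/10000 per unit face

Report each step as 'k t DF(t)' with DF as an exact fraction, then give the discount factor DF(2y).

step 1 [1y] bond c/1=13/400: DF=(206087/200000 − 13/400·(0))/(1+13/400) = 499/500 ≈ 0.998000
step 2 [2y] zero: DF = P = 9713/10000 ≈ 0.971300

1 1 499/500
2 2 9713/10000
DF(2y) = 9713/10000 ≈ 0.971300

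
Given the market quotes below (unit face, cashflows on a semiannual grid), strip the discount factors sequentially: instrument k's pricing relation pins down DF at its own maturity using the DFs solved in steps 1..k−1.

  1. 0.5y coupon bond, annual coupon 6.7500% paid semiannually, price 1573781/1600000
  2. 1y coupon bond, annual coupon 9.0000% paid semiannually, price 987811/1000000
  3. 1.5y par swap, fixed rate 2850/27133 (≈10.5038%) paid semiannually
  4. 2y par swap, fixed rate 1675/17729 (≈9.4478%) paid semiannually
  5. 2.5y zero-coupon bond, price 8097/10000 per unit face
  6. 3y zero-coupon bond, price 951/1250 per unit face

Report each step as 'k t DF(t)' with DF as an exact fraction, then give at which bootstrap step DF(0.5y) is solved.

step 1 [0.5y] bond c/2=27/800: DF=(1573781/1600000 − 27/800·(0))/(1+27/800) = 1903/2000 ≈ 0.951500
step 2 [1y] bond c/2=9/200: DF=(987811/1000000 − 9/200·(0.951500))/(1+9/200) = 9043/10000 ≈ 0.904300
step 3 [1.5y] swap r/2=1425/27133: DF=(1 − 1425/27133·(0.951500+0.904300))/(1+1425/27133) = 343/400 ≈ 0.857500
step 4 [2y] swap r/2=1675/35458: DF=(1 − 1675/35458·(0.951500+0.904300+0.857500))/(1+1675/35458) = 333/400 ≈ 0.832500
step 5 [2.5y] zero: DF = P = 8097/10000 ≈ 0.809700
step 6 [3y] zero: DF = P = 951/1250 ≈ 0.760800

1 1/2 1903/2000
2 1 9043/10000
3 3/2 343/400
4 2 333/400
5 5/2 8097/10000
6 3 951/1250
DF(0.5y) is solved at step 1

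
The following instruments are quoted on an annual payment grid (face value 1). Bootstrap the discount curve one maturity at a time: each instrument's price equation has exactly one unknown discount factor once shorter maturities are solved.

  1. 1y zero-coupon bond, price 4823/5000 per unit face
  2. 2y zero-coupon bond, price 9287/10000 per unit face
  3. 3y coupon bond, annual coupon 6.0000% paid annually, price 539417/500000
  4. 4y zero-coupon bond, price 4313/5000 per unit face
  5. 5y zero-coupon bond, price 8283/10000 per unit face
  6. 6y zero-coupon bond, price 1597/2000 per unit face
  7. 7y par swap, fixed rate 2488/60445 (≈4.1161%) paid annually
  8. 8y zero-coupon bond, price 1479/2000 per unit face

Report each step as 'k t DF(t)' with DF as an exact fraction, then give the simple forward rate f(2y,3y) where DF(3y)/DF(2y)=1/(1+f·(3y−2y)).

step 1 [1y] zero: DF = P = 4823/5000 ≈ 0.964600
step 2 [2y] zero: DF = P = 9287/10000 ≈ 0.928700
step 3 [3y] bond c/1=3/50: DF=(539417/500000 − 3/50·(0.964600+0.928700))/(1+3/50) = 4553/5000 ≈ 0.910600
step 4 [4y] zero: DF = P = 4313/5000 ≈ 0.862600
step 5 [5y] zero: DF = P = 8283/10000 ≈ 0.828300
step 6 [6y] zero: DF = P = 1597/2000 ≈ 0.798500
step 7 [7y] swap r/1=2488/60445: DF=(1 − 2488/60445·(0.964600+0.928700+0.910600+0.862600+0.828300+0.798500))/(1+2488/60445) = 939/1250 ≈ 0.751200
step 8 [8y] zero: DF = P = 1479/2000 ≈ 0.739500

1 1 4823/5000
2 2 9287/10000
3 3 4553/5000
4 4 4313/5000
5 5 8283/10000
6 6 1597/2000
7 7 939/1250
8 8 1479/2000
f(2y,3y) = ((9287/10000)/(4553/5000) − 1)/(1) = 181/9106 ≈ 1.9877%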